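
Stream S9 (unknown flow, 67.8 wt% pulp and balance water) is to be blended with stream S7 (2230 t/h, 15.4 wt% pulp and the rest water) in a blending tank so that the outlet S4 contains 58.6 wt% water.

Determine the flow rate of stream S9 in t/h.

2196 t/h

Let S9 be the unknown flow. Total out = 2230 + S9.
water balance: 1886.6 + 0.322·S9 = 0.586·(2230 + S9)
(0.322 − 0.586)·S9 = 0.586×2230 − 1886.6 = -579.8
S9 = -579.8 / -0.264 = 2196.2 t/h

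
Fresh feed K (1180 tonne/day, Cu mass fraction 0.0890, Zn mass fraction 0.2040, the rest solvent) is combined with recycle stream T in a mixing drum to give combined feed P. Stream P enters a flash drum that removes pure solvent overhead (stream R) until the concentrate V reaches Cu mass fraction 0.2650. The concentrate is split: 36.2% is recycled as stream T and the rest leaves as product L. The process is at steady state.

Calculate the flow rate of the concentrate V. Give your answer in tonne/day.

621.2 tonne/day

Overall Cu balance (none leaves overhead): Cu in fresh feed = Cu in product, i.e. 1180×0.089 = (1−0.362)·V·0.265.
V = 105.02/(0.265×0.638) = 621.16 tonne/day.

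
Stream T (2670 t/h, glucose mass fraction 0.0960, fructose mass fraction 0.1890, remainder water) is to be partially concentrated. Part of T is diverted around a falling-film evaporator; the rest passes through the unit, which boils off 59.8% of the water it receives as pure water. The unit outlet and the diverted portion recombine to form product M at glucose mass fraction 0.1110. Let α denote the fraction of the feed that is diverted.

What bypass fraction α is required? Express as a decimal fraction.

0.684

All 2670×0.096 = 256.32 t/h of glucose reaches M, so M = 256.32/0.111 = 2309.2 t/h and vapour = 360.81 t/h.
The evaporator receives (1−α)·2670 of feed at 0.715 water and removes 0.598 of that water:
0.598×0.715×(1−α)×2670 = 360.81
(1−α) = 360.81/1141.6 = 0.3161;  α = 0.6839.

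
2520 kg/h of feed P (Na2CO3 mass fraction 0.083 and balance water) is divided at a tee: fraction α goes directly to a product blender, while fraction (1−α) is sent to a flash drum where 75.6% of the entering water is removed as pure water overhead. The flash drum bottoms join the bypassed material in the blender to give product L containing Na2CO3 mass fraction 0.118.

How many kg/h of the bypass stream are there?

1442 kg/h

All 2520×0.083 = 209.16 kg/h of Na2CO3 reaches L, so L = 209.16/0.118 = 1772.5 kg/h and vapour = 747.46 kg/h.
The evaporator receives (1−α)·2520 of feed at 0.917 water and removes 0.756 of that water:
0.756×0.917×(1−α)×2520 = 747.46
(1−α) = 747.46/1747 = 0.4279;  α = 0.5721.
Bypass flow = 0.5721×2520 = 1441.8 kg/h.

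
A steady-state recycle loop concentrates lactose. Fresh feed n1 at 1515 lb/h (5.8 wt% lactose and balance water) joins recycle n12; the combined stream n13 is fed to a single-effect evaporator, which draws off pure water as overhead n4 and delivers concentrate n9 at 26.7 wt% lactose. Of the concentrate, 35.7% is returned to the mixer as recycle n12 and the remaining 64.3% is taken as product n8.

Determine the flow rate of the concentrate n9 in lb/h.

511.8 lb/h

Overall lactose balance (none leaves overhead): lactose in fresh feed = lactose in product, i.e. 1515×0.058 = (1−0.357)·n9·0.267.
n9 = 87.87/(0.267×0.643) = 511.82 lb/h.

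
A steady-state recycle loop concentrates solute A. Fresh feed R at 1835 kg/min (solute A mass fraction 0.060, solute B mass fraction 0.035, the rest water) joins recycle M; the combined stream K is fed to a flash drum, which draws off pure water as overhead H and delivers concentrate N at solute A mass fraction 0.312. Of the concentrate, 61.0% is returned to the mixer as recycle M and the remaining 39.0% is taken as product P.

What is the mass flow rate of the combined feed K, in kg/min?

Overall solute A balance (none leaves overhead): solute A in fresh feed = solute A in product, i.e. 1835×0.060 = (1−0.610)·N·0.312.
N = 110.1/(0.312×0.390) = 904.83 kg/min.
Recycle M = 0.610×904.83 = 551.95 kg/min.
Combined feed K = 1835 + 551.95 = 2386.9 kg/min.

2387 kg/min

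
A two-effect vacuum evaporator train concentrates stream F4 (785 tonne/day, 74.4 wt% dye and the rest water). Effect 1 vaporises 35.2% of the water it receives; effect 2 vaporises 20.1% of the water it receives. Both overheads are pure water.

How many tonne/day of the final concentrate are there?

688.1 tonne/day

water in feed = 785×0.256 = 200.96 tonne/day.
After stage 1: water left = (1−0.352)×200.96 = 130.22; stream total = 714.26 tonne/day.
After stage 2: water left = (1−0.201)×130.22 = 104.05; final concentrate = 688.09 tonne/day.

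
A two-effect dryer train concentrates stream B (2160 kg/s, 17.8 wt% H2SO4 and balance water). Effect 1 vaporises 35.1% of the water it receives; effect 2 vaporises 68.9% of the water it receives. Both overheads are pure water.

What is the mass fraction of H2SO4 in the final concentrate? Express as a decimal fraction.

water in feed = 2160×0.822 = 1775.5 kg/s.
After stage 1: water left = (1−0.351)×1775.5 = 1152.3; stream total = 1536.8 kg/s.
After stage 2: water left = (1−0.689)×1152.3 = 358.37; final concentrate = 742.85 kg/s.
H2SO4 fraction = 384.48/742.85 = 0.518.

0.518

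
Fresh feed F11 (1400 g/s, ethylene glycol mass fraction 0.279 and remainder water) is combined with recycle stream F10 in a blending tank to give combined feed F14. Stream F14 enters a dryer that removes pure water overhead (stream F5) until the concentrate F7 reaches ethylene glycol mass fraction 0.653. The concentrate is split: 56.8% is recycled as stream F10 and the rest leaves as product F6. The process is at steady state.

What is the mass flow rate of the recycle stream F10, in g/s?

Overall ethylene glycol balance (none leaves overhead): ethylene glycol in fresh feed = ethylene glycol in product, i.e. 1400×0.279 = (1−0.568)·F7·0.653.
F7 = 390.6/(0.653×0.432) = 1384.6 g/s.
Recycle F10 = 0.568×1384.6 = 786.47 g/s.

786.5 g/s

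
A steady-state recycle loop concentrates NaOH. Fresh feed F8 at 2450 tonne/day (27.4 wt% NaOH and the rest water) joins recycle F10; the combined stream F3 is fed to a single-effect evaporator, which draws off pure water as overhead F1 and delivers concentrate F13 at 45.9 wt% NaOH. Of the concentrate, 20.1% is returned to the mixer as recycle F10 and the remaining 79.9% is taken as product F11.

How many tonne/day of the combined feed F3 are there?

2818 tonne/day

Overall NaOH balance (none leaves overhead): NaOH in fresh feed = NaOH in product, i.e. 2450×0.274 = (1−0.201)·F13·0.459.
F13 = 671.3/(0.459×0.799) = 1830.4 tonne/day.
Recycle F10 = 0.201×1830.4 = 367.92 tonne/day.
Combined feed F3 = 2450 + 367.92 = 2817.9 tonne/day.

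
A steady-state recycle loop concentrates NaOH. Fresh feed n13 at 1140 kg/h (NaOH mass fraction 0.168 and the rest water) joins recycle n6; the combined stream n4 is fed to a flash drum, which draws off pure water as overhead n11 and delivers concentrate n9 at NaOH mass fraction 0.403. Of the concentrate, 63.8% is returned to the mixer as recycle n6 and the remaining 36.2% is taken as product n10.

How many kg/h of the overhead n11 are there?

Overall NaOH balance (none leaves overhead): NaOH in fresh feed = NaOH in product, i.e. 1140×0.168 = (1−0.638)·n9·0.403.
n9 = 191.52/(0.403×0.362) = 1312.8 kg/h.
Recycle n6 = 0.638×1312.8 = 837.57 kg/h.
Combined feed n4 = 1140 + 837.57 = 1977.6 kg/h.
Overhead n11 = n4 − n9 = 1977.6 − 1312.8 = 664.76 kg/h.

664.8 kg/h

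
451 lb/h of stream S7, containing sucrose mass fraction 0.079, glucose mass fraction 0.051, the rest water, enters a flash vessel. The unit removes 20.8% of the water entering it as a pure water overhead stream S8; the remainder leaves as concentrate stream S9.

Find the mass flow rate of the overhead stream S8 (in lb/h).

water entering = 451×0.870 = 392.37 lb/h; overhead removed = 0.208×392.37 = 81.613 lb/h.

81.61 lb/h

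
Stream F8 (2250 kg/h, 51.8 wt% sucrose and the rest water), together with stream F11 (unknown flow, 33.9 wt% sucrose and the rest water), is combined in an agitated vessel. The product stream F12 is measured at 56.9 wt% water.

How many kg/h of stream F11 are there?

2128 kg/h

Let F11 be the unknown flow. Total out = 2250 + F11.
water balance: 1084.5 + 0.661·F11 = 0.569·(2250 + F11)
(0.661 − 0.569)·F11 = 0.569×2250 − 1084.5 = 195.75
F11 = 195.75 / 0.092 = 2127.7 kg/h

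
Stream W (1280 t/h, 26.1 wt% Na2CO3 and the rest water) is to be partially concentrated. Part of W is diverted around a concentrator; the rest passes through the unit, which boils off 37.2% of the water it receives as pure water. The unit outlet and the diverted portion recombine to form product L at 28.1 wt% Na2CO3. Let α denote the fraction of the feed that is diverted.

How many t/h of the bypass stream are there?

948.6 t/h

All 1280×0.261 = 334.08 t/h of Na2CO3 reaches L, so L = 334.08/0.281 = 1188.9 t/h and vapour = 91.103 t/h.
The evaporator receives (1−α)·1280 of feed at 0.739 water and removes 0.372 of that water:
0.372×0.739×(1−α)×1280 = 91.103
(1−α) = 91.103/351.88 = 0.2589;  α = 0.7411.
Bypass flow = 0.7411×1280 = 948.6 t/h.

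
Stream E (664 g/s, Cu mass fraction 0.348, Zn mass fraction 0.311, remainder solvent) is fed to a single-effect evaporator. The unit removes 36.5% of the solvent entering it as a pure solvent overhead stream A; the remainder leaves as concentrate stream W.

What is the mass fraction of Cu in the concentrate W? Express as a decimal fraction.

Cu is not removed: 664×0.348 = 231.07 g/s of Cu enters W.
solvent entering = 664×0.341 = 226.42 g/s; overhead removed = 0.365×226.42 = 82.645 g/s.
Concentrate = 664 − 82.645 = 581.36 g/s.
Mass fraction = 231.07/581.36 = 0.397.

0.397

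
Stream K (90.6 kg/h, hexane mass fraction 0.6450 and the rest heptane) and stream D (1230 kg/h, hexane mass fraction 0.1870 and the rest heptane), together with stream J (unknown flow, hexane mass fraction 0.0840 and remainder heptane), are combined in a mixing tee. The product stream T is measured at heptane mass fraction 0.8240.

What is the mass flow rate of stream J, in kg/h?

608.9 kg/h

Let J be the unknown flow. Total out = 1320.6 + J.
heptane balance: 1032.2 + 0.916·J = 0.824·(1320.6 + J)
(0.916 − 0.824)·J = 0.824×1320.6 − 1032.2 = 56.021
J = 56.021 / 0.092 = 608.93 kg/h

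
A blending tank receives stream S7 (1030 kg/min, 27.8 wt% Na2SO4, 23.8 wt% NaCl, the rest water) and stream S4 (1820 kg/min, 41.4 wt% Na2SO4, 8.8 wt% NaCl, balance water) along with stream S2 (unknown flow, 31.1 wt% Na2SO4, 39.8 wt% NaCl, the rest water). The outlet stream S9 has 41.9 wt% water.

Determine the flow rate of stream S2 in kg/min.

1646 kg/min

Let S2 be the unknown flow. Total out = 2850 + S2.
water balance: 1404.9 + 0.291·S2 = 0.419·(2850 + S2)
(0.291 − 0.419)·S2 = 0.419×2850 − 1404.9 = -210.73
S2 = -210.73 / -0.128 = 1646.3 kg/min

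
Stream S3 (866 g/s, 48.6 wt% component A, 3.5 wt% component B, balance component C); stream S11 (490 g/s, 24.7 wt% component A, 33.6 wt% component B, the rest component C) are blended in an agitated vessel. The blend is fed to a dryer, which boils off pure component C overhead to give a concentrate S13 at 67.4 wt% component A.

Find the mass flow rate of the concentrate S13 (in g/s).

804 g/s

component A entering = 866×0.486 + 490×0.247 = 541.91 g/s.
All component A reports to S13, so S13 = 541.91/0.674 = 804.01 g/s.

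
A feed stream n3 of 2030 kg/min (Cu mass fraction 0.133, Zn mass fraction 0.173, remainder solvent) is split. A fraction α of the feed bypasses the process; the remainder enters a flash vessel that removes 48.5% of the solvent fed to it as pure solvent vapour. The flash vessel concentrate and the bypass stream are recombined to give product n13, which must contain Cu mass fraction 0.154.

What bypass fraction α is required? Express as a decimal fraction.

All 2030×0.133 = 269.99 kg/min of Cu reaches n13, so n13 = 269.99/0.154 = 1753.2 kg/min and vapour = 276.82 kg/min.
The evaporator receives (1−α)·2030 of feed at 0.694 solvent and removes 0.485 of that solvent:
0.485×0.694×(1−α)×2030 = 276.82
(1−α) = 276.82/683.28 = 0.4051;  α = 0.5949.

0.595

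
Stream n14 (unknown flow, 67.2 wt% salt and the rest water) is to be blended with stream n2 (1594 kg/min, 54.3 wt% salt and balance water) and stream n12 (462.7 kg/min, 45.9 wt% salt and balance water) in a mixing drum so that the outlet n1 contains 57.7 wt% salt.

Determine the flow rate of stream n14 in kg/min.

Let n14 be the unknown flow. Total out = 2056.7 + n14.
salt balance: 1077.9 + 0.672·n14 = 0.577·(2056.7 + n14)
(0.672 − 0.577)·n14 = 0.577×2056.7 − 1077.9 = 108.79
n14 = 108.79 / 0.095 = 1145.2 kg/min

1145 kg/min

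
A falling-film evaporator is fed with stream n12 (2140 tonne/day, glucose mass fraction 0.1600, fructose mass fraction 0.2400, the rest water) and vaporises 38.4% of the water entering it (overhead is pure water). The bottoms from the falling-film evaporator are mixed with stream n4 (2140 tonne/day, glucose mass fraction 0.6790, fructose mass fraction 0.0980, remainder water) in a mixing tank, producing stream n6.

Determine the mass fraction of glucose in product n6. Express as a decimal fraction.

Vapour removed = 0.384×0.600×2140 = 493.06 tonne/day; concentrate = 1646.9 tonne/day.
glucose reaching the mixer = 342.4 (from concentrate) + 2140×0.679 = 1795.5 tonne/day.
Product flow = 1646.9 + 2140 = 3786.9 tonne/day; glucose fraction = 0.4741.

0.4741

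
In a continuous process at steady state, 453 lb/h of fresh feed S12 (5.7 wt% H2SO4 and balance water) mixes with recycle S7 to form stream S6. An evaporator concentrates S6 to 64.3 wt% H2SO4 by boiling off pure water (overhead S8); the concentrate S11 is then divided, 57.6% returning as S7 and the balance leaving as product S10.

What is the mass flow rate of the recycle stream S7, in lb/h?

54.55 lb/h

Overall H2SO4 balance (none leaves overhead): H2SO4 in fresh feed = H2SO4 in product, i.e. 453×0.057 = (1−0.576)·S11·0.643.
S11 = 25.821/(0.643×0.424) = 94.71 lb/h.
Recycle S7 = 0.576×94.71 = 54.553 lb/h.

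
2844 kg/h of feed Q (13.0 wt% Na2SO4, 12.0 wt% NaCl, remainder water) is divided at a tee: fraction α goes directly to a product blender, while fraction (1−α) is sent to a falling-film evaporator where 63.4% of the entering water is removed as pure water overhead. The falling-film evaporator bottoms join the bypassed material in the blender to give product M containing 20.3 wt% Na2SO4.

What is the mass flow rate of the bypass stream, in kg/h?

All 2844×0.130 = 369.72 kg/h of Na2SO4 reaches M, so M = 369.72/0.203 = 1821.3 kg/h and vapour = 1022.7 kg/h.
The evaporator receives (1−α)·2844 of feed at 0.750 water and removes 0.634 of that water:
0.634×0.750×(1−α)×2844 = 1022.7
(1−α) = 1022.7/1352.3 = 0.7563;  α = 0.2437.
Bypass flow = 0.2437×2844 = 693.17 kg/h.

693.2 kg/h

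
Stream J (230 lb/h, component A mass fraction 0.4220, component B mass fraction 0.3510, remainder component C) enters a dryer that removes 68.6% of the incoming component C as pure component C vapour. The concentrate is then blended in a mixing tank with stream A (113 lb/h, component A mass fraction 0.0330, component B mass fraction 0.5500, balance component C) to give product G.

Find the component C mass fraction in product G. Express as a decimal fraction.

0.2068

Vapour removed = 0.686×0.227×230 = 35.816 lb/h; concentrate = 194.18 lb/h.
component C reaching the mixer = 16.394 (from concentrate) + 113×0.417 = 63.515 lb/h.
Product flow = 194.18 + 113 = 307.18 lb/h; component C fraction = 0.2068.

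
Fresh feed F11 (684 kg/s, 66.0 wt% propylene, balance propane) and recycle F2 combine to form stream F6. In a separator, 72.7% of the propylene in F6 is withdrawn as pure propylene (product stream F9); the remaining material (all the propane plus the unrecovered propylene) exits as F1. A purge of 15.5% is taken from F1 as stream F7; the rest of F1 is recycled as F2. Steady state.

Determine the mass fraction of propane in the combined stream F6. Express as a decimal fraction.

propane enters only via F11 and leaves only via the purge: 684×0.340 = 0.155×(propane in F1), and the separator passes all propane, so propane in F6 = propane in F1 = 1500.4 kg/s.
propylene in F6: m_A = 684×0.660 + (1−0.155)·(1−0.727)·m_A, so m_A = 451.44/0.7693 = 586.81 kg/s.
F6 = 586.81 + 1500.4 = 2087.2 kg/s.
propane fraction in F6 = 1500.4/2087.2 = 0.719.

0.719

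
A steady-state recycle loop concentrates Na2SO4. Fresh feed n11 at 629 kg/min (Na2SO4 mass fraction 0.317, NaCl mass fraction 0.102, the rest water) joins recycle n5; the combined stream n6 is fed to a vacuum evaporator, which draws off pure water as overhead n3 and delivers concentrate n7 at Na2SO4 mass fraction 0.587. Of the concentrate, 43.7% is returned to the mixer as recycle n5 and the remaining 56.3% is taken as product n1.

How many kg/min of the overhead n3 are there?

289.3 kg/min

Overall Na2SO4 balance (none leaves overhead): Na2SO4 in fresh feed = Na2SO4 in product, i.e. 629×0.317 = (1−0.437)·n7·0.587.
n7 = 199.39/(0.587×0.563) = 603.34 kg/min.
Recycle n5 = 0.437×603.34 = 263.66 kg/min.
Combined feed n6 = 629 + 263.66 = 892.66 kg/min.
Overhead n3 = n6 − n7 = 892.66 − 603.34 = 289.32 kg/min.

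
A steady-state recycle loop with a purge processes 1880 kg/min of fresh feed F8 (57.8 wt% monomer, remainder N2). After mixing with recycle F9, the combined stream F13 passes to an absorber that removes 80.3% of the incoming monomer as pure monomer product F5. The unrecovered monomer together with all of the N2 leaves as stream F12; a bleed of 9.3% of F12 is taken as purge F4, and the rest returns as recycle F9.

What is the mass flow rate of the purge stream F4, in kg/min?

N2 enters only via F8 and leaves only via the purge: 1880×0.422 = 0.093×(N2 in F12), and the absorber passes all N2, so N2 in F13 = N2 in F12 = 8530.8 kg/min.
monomer in F13: m_A = 1880×0.578 + (1−0.093)·(1−0.803)·m_A, so m_A = 1086.6/0.8213 = 1323 kg/min.
F12 = (1−0.803)×1323 + 8530.8 = 8791.4 kg/min.
Purge F4 = 0.093×8791.4 = 817.6 kg/min.

817.6 kg/min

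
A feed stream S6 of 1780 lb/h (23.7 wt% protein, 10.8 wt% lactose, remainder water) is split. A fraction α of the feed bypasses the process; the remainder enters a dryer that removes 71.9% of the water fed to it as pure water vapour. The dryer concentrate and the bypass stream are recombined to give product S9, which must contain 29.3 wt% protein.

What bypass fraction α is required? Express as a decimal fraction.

All 1780×0.237 = 421.86 lb/h of protein reaches S9, so S9 = 421.86/0.293 = 1439.8 lb/h and vapour = 340.2 lb/h.
The evaporator receives (1−α)·1780 of feed at 0.655 water and removes 0.719 of that water:
0.719×0.655×(1−α)×1780 = 340.2
(1−α) = 340.2/838.28 = 0.4058;  α = 0.5942.

0.594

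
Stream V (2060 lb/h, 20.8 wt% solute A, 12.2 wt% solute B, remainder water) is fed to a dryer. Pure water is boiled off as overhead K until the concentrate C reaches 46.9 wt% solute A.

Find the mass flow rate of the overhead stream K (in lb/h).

1146 lb/h

solute A is conserved: 2060×0.208 = 428.48 lb/h all reports to the concentrate.
Concentrate = 428.48/(target fraction) = 913.6 lb/h.
Overhead = 2060 − 913.6 = 1146.4 lb/h.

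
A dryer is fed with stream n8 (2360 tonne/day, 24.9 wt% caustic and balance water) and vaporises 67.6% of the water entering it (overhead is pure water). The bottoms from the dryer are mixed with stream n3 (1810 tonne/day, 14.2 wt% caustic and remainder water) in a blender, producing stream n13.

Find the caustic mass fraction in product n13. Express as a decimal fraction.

Vapour removed = 0.676×0.751×2360 = 1198.1 tonne/day; concentrate = 1161.9 tonne/day.
caustic reaching the mixer = 587.64 (from concentrate) + 1810×0.142 = 844.66 tonne/day.
Product flow = 1161.9 + 1810 = 2971.9 tonne/day; caustic fraction = 0.284.

0.284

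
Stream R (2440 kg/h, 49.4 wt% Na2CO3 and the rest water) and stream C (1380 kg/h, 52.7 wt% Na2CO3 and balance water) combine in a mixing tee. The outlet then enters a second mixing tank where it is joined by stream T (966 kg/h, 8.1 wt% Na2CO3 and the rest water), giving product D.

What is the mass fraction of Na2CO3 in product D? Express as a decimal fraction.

Overall, product flow = 4786 kg/h.
Na2CO3 in = 2440×0.494 + 1380×0.527 + 966×0.081 = 2010.9 kg/h.
Na2CO3 fraction in D = 0.420.

0.420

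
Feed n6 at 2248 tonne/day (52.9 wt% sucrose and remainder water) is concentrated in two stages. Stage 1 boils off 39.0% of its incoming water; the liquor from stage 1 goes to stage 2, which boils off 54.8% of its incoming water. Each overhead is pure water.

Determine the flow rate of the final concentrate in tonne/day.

1481 tonne/day

water in feed = 2248×0.471 = 1058.8 tonne/day.
After stage 1: water left = (1−0.390)×1058.8 = 645.87; stream total = 1835.1 tonne/day.
After stage 2: water left = (1−0.548)×645.87 = 291.93; final concentrate = 1481.1 tonne/day.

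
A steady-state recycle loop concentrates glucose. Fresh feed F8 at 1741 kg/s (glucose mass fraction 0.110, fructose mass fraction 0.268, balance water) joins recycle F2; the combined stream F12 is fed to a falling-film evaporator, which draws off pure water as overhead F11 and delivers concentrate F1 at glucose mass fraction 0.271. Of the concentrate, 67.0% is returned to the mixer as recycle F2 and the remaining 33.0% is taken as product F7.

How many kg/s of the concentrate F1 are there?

Overall glucose balance (none leaves overhead): glucose in fresh feed = glucose in product, i.e. 1741×0.110 = (1−0.670)·F1·0.271.
F1 = 191.51/(0.271×0.330) = 2141.5 kg/s.

2141 kg/s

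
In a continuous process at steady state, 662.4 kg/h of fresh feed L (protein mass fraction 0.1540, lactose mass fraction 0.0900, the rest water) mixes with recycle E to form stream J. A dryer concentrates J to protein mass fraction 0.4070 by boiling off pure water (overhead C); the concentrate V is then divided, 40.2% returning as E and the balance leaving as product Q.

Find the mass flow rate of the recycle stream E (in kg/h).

168.5 kg/h

Overall protein balance (none leaves overhead): protein in fresh feed = protein in product, i.e. 662.4×0.154 = (1−0.402)·V·0.407.
V = 102.01/(0.407×0.598) = 419.13 kg/h.
Recycle E = 0.402×419.13 = 168.49 kg/h.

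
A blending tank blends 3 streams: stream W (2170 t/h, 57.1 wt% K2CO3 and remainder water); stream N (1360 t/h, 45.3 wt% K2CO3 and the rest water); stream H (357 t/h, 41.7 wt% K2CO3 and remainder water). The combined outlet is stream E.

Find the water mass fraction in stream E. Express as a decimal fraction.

Total flow out = 2170 + 1360 + 357 = 3887 t/h.
water in = 2170×0.429 + 1360×0.547 + 357×0.583 = 1883 t/h.
water mass fraction in E = 1883/3887 = 0.4844.

0.4844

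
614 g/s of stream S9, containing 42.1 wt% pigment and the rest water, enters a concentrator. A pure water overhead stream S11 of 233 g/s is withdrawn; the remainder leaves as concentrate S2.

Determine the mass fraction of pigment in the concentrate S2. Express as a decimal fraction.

0.6785

pigment is not removed: 614×0.421 = 258.49 g/s of pigment enters S2.
Concentrate = 614 − 233 = 381 g/s.
Mass fraction = 258.49/381 = 0.6785.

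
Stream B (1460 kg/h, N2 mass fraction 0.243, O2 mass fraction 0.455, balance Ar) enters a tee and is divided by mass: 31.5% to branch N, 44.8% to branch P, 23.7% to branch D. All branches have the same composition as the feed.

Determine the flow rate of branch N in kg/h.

Branch N flow = 0.315×1460 = 459.9 kg/h.

459.9 kg/h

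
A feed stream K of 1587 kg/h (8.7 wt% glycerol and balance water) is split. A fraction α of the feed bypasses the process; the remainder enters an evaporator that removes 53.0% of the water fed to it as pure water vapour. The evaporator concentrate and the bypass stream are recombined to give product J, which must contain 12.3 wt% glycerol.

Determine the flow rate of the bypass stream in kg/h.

627.1 kg/h

All 1587×0.087 = 138.07 kg/h of glycerol reaches J, so J = 138.07/0.123 = 1122.5 kg/h and vapour = 464.49 kg/h.
The evaporator receives (1−α)·1587 of feed at 0.913 water and removes 0.530 of that water:
0.530×0.913×(1−α)×1587 = 464.49
(1−α) = 464.49/767.93 = 0.6049;  α = 0.3951.
Bypass flow = 0.3951×1587 = 627.1 kg/h.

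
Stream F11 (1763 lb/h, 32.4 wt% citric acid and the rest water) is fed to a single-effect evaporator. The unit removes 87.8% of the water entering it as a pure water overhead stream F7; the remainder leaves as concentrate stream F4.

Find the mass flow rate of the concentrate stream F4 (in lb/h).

water entering = 1763×0.676 = 1191.8 lb/h; overhead removed = 0.878×1191.8 = 1046.4 lb/h.
Concentrate = 1763 − 1046.4 = 716.61 lb/h.

716.6 lb/h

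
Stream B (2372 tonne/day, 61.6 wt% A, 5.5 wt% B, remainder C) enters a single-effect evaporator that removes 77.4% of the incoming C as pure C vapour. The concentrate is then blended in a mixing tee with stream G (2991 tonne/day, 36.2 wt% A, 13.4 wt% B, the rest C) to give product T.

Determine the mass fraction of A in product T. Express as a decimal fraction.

0.535

Vapour removed = 0.774×0.329×2372 = 604.02 tonne/day; concentrate = 1768 tonne/day.
A reaching the mixer = 1461.2 (from concentrate) + 2991×0.362 = 2543.9 tonne/day.
Product flow = 1768 + 2991 = 4759 tonne/day; A fraction = 0.535.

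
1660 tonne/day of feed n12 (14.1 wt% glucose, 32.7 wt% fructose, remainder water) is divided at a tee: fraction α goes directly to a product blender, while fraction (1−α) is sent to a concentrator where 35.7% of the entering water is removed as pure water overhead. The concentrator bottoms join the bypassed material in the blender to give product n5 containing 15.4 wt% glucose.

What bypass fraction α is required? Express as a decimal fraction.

0.556

All 1660×0.141 = 234.06 tonne/day of glucose reaches n5, so n5 = 234.06/0.154 = 1519.9 tonne/day and vapour = 140.13 tonne/day.
The evaporator receives (1−α)·1660 of feed at 0.532 water and removes 0.357 of that water:
0.357×0.532×(1−α)×1660 = 140.13
(1−α) = 140.13/315.27 = 0.4445;  α = 0.5555.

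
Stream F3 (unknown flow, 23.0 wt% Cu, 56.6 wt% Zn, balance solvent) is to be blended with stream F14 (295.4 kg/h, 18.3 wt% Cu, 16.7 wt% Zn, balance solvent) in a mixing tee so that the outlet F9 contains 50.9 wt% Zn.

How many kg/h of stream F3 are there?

Let F3 be the unknown flow. Total out = 295.4 + F3.
Zn balance: 49.332 + 0.566·F3 = 0.509·(295.4 + F3)
(0.566 − 0.509)·F3 = 0.509×295.4 − 49.332 = 101.03
F3 = 101.03 / 0.057 = 1772.4 kg/h

1772 kg/h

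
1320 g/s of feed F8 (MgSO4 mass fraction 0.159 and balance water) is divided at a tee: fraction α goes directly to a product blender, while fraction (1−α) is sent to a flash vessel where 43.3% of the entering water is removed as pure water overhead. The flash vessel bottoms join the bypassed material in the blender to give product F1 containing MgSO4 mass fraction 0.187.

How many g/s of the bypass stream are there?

777.2 g/s

All 1320×0.159 = 209.88 g/s of MgSO4 reaches F1, so F1 = 209.88/0.187 = 1122.4 g/s and vapour = 197.65 g/s.
The evaporator receives (1−α)·1320 of feed at 0.841 water and removes 0.433 of that water:
0.433×0.841×(1−α)×1320 = 197.65
(1−α) = 197.65/480.68 = 0.4112;  α = 0.5888.
Bypass flow = 0.5888×1320 = 777.24 g/s.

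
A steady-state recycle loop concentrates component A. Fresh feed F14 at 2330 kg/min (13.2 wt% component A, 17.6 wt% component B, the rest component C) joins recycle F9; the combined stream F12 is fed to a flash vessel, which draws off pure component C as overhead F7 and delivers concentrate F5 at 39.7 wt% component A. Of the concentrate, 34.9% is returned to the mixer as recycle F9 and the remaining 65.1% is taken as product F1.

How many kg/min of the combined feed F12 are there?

2745 kg/min

Overall component A balance (none leaves overhead): component A in fresh feed = component A in product, i.e. 2330×0.132 = (1−0.349)·F5·0.397.
F5 = 307.56/(0.397×0.651) = 1190 kg/min.
Recycle F9 = 0.349×1190 = 415.32 kg/min.
Combined feed F12 = 2330 + 415.32 = 2745.3 kg/min.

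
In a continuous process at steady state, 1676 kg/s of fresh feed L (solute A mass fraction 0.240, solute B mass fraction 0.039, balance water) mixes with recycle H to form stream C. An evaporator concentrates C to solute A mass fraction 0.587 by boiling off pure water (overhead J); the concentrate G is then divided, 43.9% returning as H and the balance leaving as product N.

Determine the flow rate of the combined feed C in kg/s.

Overall solute A balance (none leaves overhead): solute A in fresh feed = solute A in product, i.e. 1676×0.240 = (1−0.439)·G·0.587.
G = 402.24/(0.587×0.561) = 1221.5 kg/s.
Recycle H = 0.439×1221.5 = 536.23 kg/s.
Combined feed C = 1676 + 536.23 = 2212.2 kg/s.

2212 kg/s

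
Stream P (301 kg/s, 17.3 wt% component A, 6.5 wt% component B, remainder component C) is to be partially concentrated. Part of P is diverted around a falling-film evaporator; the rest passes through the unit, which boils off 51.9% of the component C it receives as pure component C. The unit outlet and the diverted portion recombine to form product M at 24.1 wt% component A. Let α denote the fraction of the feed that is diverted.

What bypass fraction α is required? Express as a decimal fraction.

0.287

All 301×0.173 = 52.073 kg/s of component A reaches M, so M = 52.073/0.241 = 216.07 kg/s and vapour = 84.929 kg/s.
The evaporator receives (1−α)·301 of feed at 0.762 component C and removes 0.519 of that component C:
0.519×0.762×(1−α)×301 = 84.929
(1−α) = 84.929/119.04 = 0.7135;  α = 0.2865.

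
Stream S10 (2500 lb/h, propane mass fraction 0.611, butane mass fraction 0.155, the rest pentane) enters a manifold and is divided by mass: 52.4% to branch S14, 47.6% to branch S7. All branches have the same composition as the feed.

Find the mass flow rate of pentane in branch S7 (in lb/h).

278.5 lb/h

Branch S7 total = 0.476×2500 = 1190 lb/h.
pentane in S7 = 0.234×1190 = 278.46 lb/h.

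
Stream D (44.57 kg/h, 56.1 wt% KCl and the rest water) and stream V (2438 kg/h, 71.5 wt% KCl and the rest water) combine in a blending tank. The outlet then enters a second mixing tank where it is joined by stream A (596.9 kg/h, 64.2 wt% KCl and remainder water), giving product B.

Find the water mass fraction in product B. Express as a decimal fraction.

0.301

Overall, product flow = 3079.5 kg/h.
water in = 44.57×0.439 + 2438×0.285 + 596.9×0.358 = 928.09 kg/h.
water fraction in B = 0.301.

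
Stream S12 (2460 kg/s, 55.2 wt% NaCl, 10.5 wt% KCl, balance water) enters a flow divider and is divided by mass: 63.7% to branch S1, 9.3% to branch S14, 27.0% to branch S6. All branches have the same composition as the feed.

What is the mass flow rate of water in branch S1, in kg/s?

537.5 kg/s

Branch S1 total = 0.637×2460 = 1567 kg/s.
water in S1 = 0.343×1567 = 537.49 kg/s.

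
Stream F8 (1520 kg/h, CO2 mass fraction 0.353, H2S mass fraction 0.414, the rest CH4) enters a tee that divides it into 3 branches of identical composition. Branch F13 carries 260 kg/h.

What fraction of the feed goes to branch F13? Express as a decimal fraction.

Fraction to F13 = 260/1520 = 0.1711.

0.171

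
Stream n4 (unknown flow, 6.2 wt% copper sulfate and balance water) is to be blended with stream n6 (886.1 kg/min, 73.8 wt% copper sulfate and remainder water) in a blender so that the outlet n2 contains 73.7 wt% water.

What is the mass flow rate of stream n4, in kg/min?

2094 kg/min

Let n4 be the unknown flow. Total out = 886.1 + n4.
water balance: 232.16 + 0.938·n4 = 0.737·(886.1 + n4)
(0.938 − 0.737)·n4 = 0.737×886.1 − 232.16 = 420.9
n4 = 420.9 / 0.201 = 2094 kg/min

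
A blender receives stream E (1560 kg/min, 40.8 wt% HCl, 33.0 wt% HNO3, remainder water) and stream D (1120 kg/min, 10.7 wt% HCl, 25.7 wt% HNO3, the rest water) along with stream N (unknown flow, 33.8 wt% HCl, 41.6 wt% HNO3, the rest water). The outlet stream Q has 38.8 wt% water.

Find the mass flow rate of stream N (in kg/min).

Let N be the unknown flow. Total out = 2680 + N.
water balance: 1121 + 0.246·N = 0.388·(2680 + N)
(0.246 − 0.388)·N = 0.388×2680 − 1121 = -81.2
N = -81.2 / -0.142 = 571.83 kg/min

571.8 kg/min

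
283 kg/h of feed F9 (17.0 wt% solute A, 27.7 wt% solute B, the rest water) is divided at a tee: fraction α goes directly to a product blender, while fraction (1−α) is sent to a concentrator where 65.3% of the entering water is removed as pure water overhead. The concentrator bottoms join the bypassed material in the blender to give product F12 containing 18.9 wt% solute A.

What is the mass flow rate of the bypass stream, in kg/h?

204.2 kg/h

All 283×0.170 = 48.11 kg/h of solute A reaches F12, so F12 = 48.11/0.189 = 254.55 kg/h and vapour = 28.45 kg/h.
The evaporator receives (1−α)·283 of feed at 0.553 water and removes 0.653 of that water:
0.653×0.553×(1−α)×283 = 28.45
(1−α) = 28.45/102.19 = 0.2784;  α = 0.7216.
Bypass flow = 0.7216×283 = 204.22 kg/h.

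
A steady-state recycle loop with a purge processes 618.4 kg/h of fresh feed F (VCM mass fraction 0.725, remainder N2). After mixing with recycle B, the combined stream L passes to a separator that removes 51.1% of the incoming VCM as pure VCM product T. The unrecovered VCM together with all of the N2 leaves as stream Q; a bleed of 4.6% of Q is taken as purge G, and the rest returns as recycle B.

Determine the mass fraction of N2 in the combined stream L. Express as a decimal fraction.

0.815

N2 enters only via F and leaves only via the purge: 618.4×0.275 = 0.046×(N2 in Q), and the separator passes all N2, so N2 in L = N2 in Q = 3697 kg/h.
VCM in L: m_A = 618.4×0.725 + (1−0.046)·(1−0.511)·m_A, so m_A = 448.34/0.5335 = 840.38 kg/h.
L = 840.38 + 3697 = 4537.3 kg/h.
N2 fraction in L = 3697/4537.3 = 0.815.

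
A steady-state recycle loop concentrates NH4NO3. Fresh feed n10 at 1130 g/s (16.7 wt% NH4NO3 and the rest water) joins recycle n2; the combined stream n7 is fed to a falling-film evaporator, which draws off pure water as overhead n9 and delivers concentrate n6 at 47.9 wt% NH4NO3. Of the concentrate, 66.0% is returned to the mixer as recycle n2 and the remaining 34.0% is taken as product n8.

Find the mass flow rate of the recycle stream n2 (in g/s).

Overall NH4NO3 balance (none leaves overhead): NH4NO3 in fresh feed = NH4NO3 in product, i.e. 1130×0.167 = (1−0.660)·n6·0.479.
n6 = 188.71/(0.479×0.340) = 1158.7 g/s.
Recycle n2 = 0.660×1158.7 = 764.76 g/s.

764.8 g/s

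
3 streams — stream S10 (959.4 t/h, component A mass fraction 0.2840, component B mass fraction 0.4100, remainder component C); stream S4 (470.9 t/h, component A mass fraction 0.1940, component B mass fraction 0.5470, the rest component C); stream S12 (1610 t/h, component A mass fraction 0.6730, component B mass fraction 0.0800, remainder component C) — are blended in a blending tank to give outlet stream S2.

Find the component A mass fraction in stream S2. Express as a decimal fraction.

0.4761

Total flow out = 959.4 + 470.9 + 1610 = 3040.3 t/h.
component A in = 959.4×0.284 + 470.9×0.194 + 1610×0.673 = 1447.4 t/h.
component A mass fraction in S2 = 1447.4/3040.3 = 0.4761.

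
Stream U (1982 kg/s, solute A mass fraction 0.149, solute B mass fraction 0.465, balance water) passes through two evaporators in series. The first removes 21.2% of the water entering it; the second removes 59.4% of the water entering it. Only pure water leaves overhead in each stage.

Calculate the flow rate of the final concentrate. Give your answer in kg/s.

1462 kg/s

water in feed = 1982×0.386 = 765.05 kg/s.
After stage 1: water left = (1−0.212)×765.05 = 602.86; stream total = 1819.8 kg/s.
After stage 2: water left = (1−0.594)×602.86 = 244.76; final concentrate = 1461.7 kg/s.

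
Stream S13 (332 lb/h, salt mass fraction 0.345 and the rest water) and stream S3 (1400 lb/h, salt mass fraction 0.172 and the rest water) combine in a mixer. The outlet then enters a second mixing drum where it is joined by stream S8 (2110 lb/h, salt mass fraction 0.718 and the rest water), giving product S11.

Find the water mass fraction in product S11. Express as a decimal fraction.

0.513

Overall, product flow = 3842 lb/h.
water in = 332×0.655 + 1400×0.828 + 2110×0.282 = 1971.7 lb/h.
water fraction in S11 = 0.513.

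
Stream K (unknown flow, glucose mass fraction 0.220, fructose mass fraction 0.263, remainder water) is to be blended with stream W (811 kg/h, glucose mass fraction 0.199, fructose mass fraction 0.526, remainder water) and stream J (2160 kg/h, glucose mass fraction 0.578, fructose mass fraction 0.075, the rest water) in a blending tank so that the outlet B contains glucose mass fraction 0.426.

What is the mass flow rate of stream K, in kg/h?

700.1 kg/h

Let K be the unknown flow. Total out = 2971 + K.
glucose balance: 1409.9 + 0.220·K = 0.426·(2971 + K)
(0.220 − 0.426)·K = 0.426×2971 − 1409.9 = -144.22
K = -144.22 / -0.206 = 700.11 kg/h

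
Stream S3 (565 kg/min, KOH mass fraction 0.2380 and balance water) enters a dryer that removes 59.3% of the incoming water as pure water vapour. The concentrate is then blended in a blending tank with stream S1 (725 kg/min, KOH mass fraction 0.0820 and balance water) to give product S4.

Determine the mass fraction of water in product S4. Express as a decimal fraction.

0.8126

Vapour removed = 0.593×0.762×565 = 255.3 kg/min; concentrate = 309.7 kg/min.
water reaching the mixer = 175.23 (from concentrate) + 725×0.918 = 840.78 kg/min.
Product flow = 309.7 + 725 = 1034.7 kg/min; water fraction = 0.8126.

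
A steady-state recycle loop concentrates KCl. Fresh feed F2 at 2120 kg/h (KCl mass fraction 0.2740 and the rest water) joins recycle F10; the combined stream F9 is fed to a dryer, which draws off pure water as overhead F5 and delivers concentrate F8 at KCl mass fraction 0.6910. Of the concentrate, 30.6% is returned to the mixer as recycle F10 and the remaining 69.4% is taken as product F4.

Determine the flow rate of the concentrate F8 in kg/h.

1211 kg/h

Overall KCl balance (none leaves overhead): KCl in fresh feed = KCl in product, i.e. 2120×0.274 = (1−0.306)·F8·0.691.
F8 = 580.88/(0.691×0.694) = 1211.3 kg/h.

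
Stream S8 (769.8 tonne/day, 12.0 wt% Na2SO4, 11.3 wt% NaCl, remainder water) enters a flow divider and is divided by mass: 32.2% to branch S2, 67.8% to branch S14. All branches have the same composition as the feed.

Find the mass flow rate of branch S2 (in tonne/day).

Branch S2 flow = 0.322×769.8 = 247.88 tonne/day.

247.9 tonne/day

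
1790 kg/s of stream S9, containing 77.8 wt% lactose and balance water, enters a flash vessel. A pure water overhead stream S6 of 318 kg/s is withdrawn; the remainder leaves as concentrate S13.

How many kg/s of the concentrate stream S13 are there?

1472 kg/s

Concentrate = 1790 − 318 = 1472 kg/s.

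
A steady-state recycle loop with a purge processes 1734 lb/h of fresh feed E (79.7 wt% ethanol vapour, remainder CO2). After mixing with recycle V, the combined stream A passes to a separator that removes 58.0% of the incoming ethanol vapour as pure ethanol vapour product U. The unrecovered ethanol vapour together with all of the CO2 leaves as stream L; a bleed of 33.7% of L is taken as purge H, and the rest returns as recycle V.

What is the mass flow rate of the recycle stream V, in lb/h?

CO2 enters only via E and leaves only via the purge: 1734×0.203 = 0.337×(CO2 in L), and the separator passes all CO2, so CO2 in A = CO2 in L = 1044.5 lb/h.
ethanol vapour in A: m_A = 1734×0.797 + (1−0.337)·(1−0.580)·m_A, so m_A = 1382/0.7215 = 1915.3 lb/h.
L = (1−0.580)×1915.3 + 1044.5 = 1849 lb/h.
Recycle V = (1−0.337)×1849 = 1225.9 lb/h.

1226 lb/h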